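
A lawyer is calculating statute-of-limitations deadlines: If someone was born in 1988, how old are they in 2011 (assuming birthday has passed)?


Birth year: 1988
Current year: 2011
Age = current year - birth year
Age = 2011 - 1988 = 23

23


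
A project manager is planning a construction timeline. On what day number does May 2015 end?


Month: May
Year: 2015
May is a 31-day month
Total: 31 days

31


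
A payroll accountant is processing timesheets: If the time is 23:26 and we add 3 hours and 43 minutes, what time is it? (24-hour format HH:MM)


Start time: 23:26
Adding: 3 hours 43 minutes
Minutes: 26 + 43 = 69
Minute overflow: 69 >= 60, so carry 1 hour, minutes = 9
Hours: 23 + 3 + 1 = 27
Hour wraparound: 27 mod 24 = 3
Result: 03:09

03:09


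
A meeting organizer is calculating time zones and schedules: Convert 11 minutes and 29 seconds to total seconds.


Minutes: 11
Extra seconds: 29
Seconds per minute: 60
Minutes to seconds: 11 x 60 = 660
Total: 660 + 29 = 689

689


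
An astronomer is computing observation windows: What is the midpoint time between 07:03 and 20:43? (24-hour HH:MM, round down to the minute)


Start time: 07:03 = 423 minutes from midnight
End time: 20:43 = 1243 minutes from midnight
Sum: 423 + 1243 = 1666
Midpoint: 1666 / 2 = 833 minutes
Convert: 833 / 60 = 13 hours, 53 minutes
Result: 13:53

13:53


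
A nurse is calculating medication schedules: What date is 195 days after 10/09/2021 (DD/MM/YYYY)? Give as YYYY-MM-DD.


Start: 2021-09-10
Adding 195 days
Days remaining in September: 20
After September: 175 days still to add
October 2021: 31 days, 144 remaining
November 2021: 30 days, 114 remaining
December 2021: 31 days, 83 remaining
January 2022: 31 days, 52 remaining
Result: 2022-03-24

2022-03-24


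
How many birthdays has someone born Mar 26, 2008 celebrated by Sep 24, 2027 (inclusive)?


Birth: 2008-03-26
Reference: 2027-09-24
Year difference: 2027 - 2008 = 19
Has birthday (03-26) occurred by 09-24? Yes
Age in full years: 19

19


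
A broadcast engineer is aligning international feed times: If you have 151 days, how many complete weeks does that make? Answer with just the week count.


Total days: 151
Days per week: 7
Division: 151 / 7 = 21 remainder 4
Complete weeks: 21
Remaining days: 4

21


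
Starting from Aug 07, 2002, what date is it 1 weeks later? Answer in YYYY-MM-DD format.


Start: 2002-08-07
Weeks to add: 1
Convert to days: 1 x 7 = 7 days
Add 7 days to 2002-08-07
Result: 2002-08-14

2002-08-14


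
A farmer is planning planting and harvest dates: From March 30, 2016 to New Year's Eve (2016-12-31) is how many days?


Start: March 30, 2016
End: December 31, 2016
Days left in March: 1
April: 30
May: 31
June: 30
July: 31
... plus remaining months
Sum of remaining months: 275
Total: 1 + 275 = 276

276


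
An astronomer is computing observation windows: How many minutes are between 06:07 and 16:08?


Start time: 06:07 = 367 minutes from midnight
End time: 16:08 = 968 minutes from midnight
Difference: 968 - 367 = 601 minutes
That is 10 hours and 1 minutes

601


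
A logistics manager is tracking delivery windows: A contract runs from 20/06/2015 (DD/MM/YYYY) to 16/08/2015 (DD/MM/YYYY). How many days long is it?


Start date: 2015-06-20
End date: 2015-08-16
Jun 2015: +11 days
Jul 2015: +31 days
Aug 2015: +15 days
Total: 57 days

57


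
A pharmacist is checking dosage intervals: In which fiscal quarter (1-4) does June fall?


Month: June (month 6)
Q1: January-March (months 1-3)
Q2: April-June (months 4-6)
Q3: July-September (months 7-9)
Q4: October-December (months 10-12)
Month 6 falls in Q2

2


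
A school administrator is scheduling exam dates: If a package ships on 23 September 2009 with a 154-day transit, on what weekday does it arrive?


Start: 2009-09-23 (Wednesday)
Step 1 - find target date: add 154 days
  2009-09-23 + 154 days = 2010-02-24
Step 2 - day of week:
  154 mod 7 = 0
  Wednesday + 0 days -> Wednesday
Result: Wednesday (2010-02-24)

Wednesday


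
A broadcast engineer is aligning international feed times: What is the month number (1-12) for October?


Calendar month order:
9. September
10. October <--
11. November
October is month number 10

10


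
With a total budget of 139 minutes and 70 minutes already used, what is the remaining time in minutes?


Total budget: 139 minutes
Time used: 70 minutes
Remaining: 139 - 70 = 69 minutes
Percent used: 50.4%
Percent remaining: 49.6%

69


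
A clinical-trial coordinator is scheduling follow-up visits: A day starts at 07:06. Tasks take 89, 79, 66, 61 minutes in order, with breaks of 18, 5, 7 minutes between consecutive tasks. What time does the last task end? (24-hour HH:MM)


Start: 07:06 = 426 min from midnight
  after task 1 (89 min): 08:35
  after break (18 min): 08:53
  after task 2 (79 min): 10:12
  after break (5 min): 10:17
  after task 3 (66 min): 11:23
  after break (7 min): 11:30
  after task 4 (61 min): 12:31
Total elapsed: 325 minutes
End time: 12:31

12:31


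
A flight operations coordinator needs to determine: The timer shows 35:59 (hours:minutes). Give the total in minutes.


Hours: 35
Minutes: 59
Convert hours to minutes: 35 x 60 = 2100
Add remaining minutes: 2100 + 59 = 2159

2159


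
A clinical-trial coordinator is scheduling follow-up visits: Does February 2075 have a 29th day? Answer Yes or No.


Year: 2075
Divisible by 4? 2075 / 4 = 518.75 -> No
Not divisible by 4, so NOT a leap year

No


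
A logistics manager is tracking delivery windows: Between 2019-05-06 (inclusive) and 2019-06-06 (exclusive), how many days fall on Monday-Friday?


Start: 2019-05-06 (Monday)
End (exclusive): 2019-06-06 (Thursday)
Total calendar days: 31
Full weeks: 31 // 7 = 4 -> 20 weekdays
Remaining 3 days starting on Monday:
  Mon(w), Tue(w), Wed(w) -> 3 weekdays
Total business days: 20 + 3 = 23

23


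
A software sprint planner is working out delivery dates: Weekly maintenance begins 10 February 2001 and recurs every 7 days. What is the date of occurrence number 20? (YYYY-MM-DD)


First occurrence: 2001-02-10 (occurrence 1)
Each occurrence is 7 days after the previous.
Occurrence 20 is 19 weeks after the first.
19 weeks = 133 days
2001-02-10 + 133 days = 2001-06-23

2001-06-23


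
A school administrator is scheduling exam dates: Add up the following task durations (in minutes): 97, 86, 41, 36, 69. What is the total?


Durations: 97, 86, 41, 36, 69
Running sum: 97
+ 86 = 183
+ 41 = 224
+ 36 = 260
+ 69 = 329
Total duration: 329 minutes
That is 5 hours and 29 minutes

329


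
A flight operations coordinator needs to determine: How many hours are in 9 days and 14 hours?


Days: 9
Extra hours: 14
Hours per day: 24
Days to hours: 9 x 24 = 216
Total: 216 + 14 = 230

230


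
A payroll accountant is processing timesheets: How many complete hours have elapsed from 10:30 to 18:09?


Start: 10:30
End: 18:09
Hour difference: 18 - 10 = 8 hours
Minute difference: 9 - 30 = -21 minutes
Total minutes: 459
Complete hours: 459 / 60 = 7 (remainder 39)

7


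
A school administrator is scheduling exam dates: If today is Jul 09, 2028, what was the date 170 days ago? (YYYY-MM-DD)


Start: 2028-07-09
Subtracting 170 days
Days already passed in July: 9
After going back through July: 161 more days to subtract
June 2028: 30 days, 131 remaining
May 2028: 31 days, 100 remaining
April 2028: 30 days, 70 remaining
March 2028: 31 days, 39 remaining
Result: 2028-01-21

2028-01-21


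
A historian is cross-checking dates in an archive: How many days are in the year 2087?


Year: 2087
Check leap year rules:
Divisible by 4? No
2087 is not a leap year
Days: 365

365


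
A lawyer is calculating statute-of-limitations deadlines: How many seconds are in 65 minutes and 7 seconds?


Minutes: 65
Seconds: 7
Convert minutes to seconds: 65 x 60 = 3900
Add remaining seconds: 3900 + 7 = 3907

3907


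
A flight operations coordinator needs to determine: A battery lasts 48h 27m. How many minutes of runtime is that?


Hours: 48
Extra minutes: 27
Minutes per hour: 60
Hours to minutes: 48 x 60 = 2880
Total: 2880 + 27 = 2907

2907


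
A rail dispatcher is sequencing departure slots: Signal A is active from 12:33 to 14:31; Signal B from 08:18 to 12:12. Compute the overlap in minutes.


Interval A: [753, 871] minutes from midnight
Interval B: [498, 732] minutes from midnight
Overlap start = max(753, 498) = 753
Overlap end = min(871, 732) = 732
End <= start, so the intervals do not overlap: 0 minutes

0


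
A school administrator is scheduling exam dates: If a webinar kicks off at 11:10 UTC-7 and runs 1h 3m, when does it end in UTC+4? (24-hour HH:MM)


Start: 11:10 in UTC-7
Step 1 - add duration:
  minutes: 10 + 3 = 13
  hours: 11 + 1 + 0 = 12
  end in UTC-7: 12:13
Step 2 - convert UTC-7 -> UTC+4:
  offset difference: 4 - (-7) = 11 hours
  12 + (11) = 23 -> mod 24 = 23
Result: 23:13 in UTC+4

23:13


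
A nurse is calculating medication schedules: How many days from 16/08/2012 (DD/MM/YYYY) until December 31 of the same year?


Start: August 16, 2012
End: December 31, 2012
Days left in August: 15
September: 30
October: 31
November: 30
December: 31
Sum of remaining months: 122
Total: 15 + 122 = 137

137


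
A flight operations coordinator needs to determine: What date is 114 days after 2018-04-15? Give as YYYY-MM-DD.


Start: 2018-04-15
Adding 114 days
Days remaining in April: 15
After April: 99 days still to add
May 2018: 31 days, 68 remaining
June 2018: 30 days, 38 remaining
July 2018: 31 days, 7 remaining
August 2018 has 31 days, need 7
Result: 2018-08-07

2018-08-07


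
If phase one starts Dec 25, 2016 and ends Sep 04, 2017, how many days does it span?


Start date: 2016-12-25
End date: 2017-09-04
Dec 2016: +7 days
Jan 2017: +31 days
Feb 2017: +28 days
... (7 more months)
Total: 253 days

253


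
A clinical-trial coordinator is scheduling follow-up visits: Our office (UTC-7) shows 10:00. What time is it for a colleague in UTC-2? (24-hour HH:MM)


Local time: 10:00 at UTC-7 (offset -7h)
Target zone: UTC-2 (offset -2h)
Difference: -2 - (-7) = 5 hours
Calculation: 10 + (5) = 15
Result: 15:00

15:00


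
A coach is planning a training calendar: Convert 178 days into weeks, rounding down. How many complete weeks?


Total days: 178
Days per week: 7
Division: 178 / 7 = 25 remainder 3
Complete weeks: 25
Remaining days: 3

25


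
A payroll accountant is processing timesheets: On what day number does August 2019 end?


Month: August
Year: 2019
August is a 31-day month
Total: 31 days

31


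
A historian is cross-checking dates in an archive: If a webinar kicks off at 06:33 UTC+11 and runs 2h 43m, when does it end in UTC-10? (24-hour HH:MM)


Start: 06:33 in UTC+11
Step 1 - add duration:
  minutes: 33 + 43 = 76 (carry 1h)
  hours: 6 + 2 + 1 = 9
  end in UTC+11: 09:16
Step 2 - convert UTC+11 -> UTC-10:
  offset difference: -10 - (11) = -21 hours
  9 + (-21) = -12 -> mod 24 = 12
Result: 12:16 in UTC-10

12:16


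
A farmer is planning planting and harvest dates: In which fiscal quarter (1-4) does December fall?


Month: December (month 12)
Q1: January-March (months 1-3)
Q2: April-June (months 4-6)
Q3: July-September (months 7-9)
Q4: October-December (months 10-12)
Month 12 falls in Q4

4


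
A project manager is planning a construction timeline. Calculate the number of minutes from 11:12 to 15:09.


Start time: 11:12 = 672 minutes from midnight
End time: 15:09 = 909 minutes from midnight
Difference: 909 - 672 = 237 minutes
That is 3 hours and 57 minutes

237


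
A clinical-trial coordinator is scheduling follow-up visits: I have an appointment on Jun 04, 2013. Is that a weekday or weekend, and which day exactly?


Date: 2013-06-04
January 1, 2013 is a Tuesday
Day of year: 155
Offset from Jan 1: 154 days
154 mod 7 = 0
Result: Tuesday

Tuesday


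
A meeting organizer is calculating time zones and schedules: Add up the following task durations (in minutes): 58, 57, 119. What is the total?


Durations: 58, 57, 119
Running sum: 58
+ 57 = 115
+ 119 = 234
Total duration: 234 minutes
That is 3 hours and 54 minutes

234


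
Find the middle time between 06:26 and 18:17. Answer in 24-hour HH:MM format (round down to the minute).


Start time: 06:26 = 386 minutes from midnight
End time: 18:17 = 1097 minutes from midnight
Sum: 386 + 1097 = 1483
Midpoint: 1483 / 2 = 741 minutes
Convert: 741 / 60 = 12 hours, 21 minutes
Result: 12:21

12:21


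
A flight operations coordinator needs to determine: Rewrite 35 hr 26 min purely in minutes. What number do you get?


Hours: 35
Extra minutes: 26
Minutes per hour: 60
Hours to minutes: 35 x 60 = 2100
Total: 2100 + 26 = 2126

2126


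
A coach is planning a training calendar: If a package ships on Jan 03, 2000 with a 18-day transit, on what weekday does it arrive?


Start: 2000-01-03 (Monday)
Step 1 - find target date: add 18 days
  2000-01-03 + 18 days = 2000-01-21
Step 2 - day of week:
  18 mod 7 = 4
  Monday + 4 days -> Friday
Result: Friday (2000-01-21)

Friday


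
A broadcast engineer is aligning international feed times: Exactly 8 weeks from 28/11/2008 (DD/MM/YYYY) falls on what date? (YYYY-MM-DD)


Start: 2008-11-28
Weeks to add: 8
Convert to days: 8 x 7 = 56 days
Add 56 days to 2008-11-28
Result: 2009-01-23

2009-01-23


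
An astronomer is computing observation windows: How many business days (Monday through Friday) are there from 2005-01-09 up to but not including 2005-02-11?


Start: 2005-01-09 (Sunday)
End (exclusive): 2005-02-11 (Friday)
Total calendar days: 33
Full weeks: 33 // 7 = 4 -> 20 weekdays
Remaining 5 days starting on Sunday:
  Sun(-), Mon(w), Tue(w), Wed(w), Thu(w) -> 4 weekdays
Total business days: 20 + 4 = 24

24


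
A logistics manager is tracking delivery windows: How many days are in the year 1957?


Year: 1957
Check leap year rules:
Divisible by 4? No
1957 is not a leap year
Days: 365

365


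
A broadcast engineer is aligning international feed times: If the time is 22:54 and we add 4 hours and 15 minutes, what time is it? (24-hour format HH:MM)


Start time: 22:54
Adding: 4 hours 15 minutes
Minutes: 54 + 15 = 69
Minute overflow: 69 >= 60, so carry 1 hour, minutes = 9
Hours: 22 + 4 + 1 = 27
Hour wraparound: 27 mod 24 = 3
Result: 03:09

03:09


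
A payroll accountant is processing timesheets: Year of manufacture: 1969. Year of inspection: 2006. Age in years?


Birth year: 1969
Current year: 2006
Age = current year - birth year
Age = 2006 - 1969 = 37

37


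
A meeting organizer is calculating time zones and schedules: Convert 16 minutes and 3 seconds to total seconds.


Minutes: 16
Extra seconds: 3
Seconds per minute: 60
Minutes to seconds: 16 x 60 = 960
Total: 960 + 3 = 963

963


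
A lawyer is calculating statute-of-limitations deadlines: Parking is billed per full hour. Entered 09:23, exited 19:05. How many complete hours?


Start: 09:23
End: 19:05
Hour difference: 19 - 9 = 10 hours
Minute difference: 5 - 23 = -18 minutes
Total minutes: 582
Complete hours: 582 / 60 = 9 (remainder 42)

9


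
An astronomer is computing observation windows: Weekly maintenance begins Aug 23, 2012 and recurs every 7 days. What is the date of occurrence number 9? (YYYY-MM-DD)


First occurrence: 2012-08-23 (occurrence 1)
Each occurrence is 7 days after the previous.
Occurrence 9 is 8 weeks after the first.
8 weeks = 56 days
2012-08-23 + 56 days = 2012-10-18

2012-10-18


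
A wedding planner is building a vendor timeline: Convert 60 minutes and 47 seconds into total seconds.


Minutes: 60
Seconds: 47
Convert minutes to seconds: 60 x 60 = 3600
Add remaining seconds: 3600 + 47 = 3647

3647


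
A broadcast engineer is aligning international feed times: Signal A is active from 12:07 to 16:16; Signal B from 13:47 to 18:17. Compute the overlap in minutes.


Interval A: [727, 976] minutes from midnight
Interval B: [827, 1097] minutes from midnight
Overlap start = max(727, 827) = 827
Overlap end = min(976, 1097) = 976
Overlap = 976 - 827 = 149 minutes

149


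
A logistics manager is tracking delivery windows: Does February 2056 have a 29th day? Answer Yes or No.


Year: 2056
Divisible by 4? 2056 / 4 = 514.0 -> Yes
Divisible by 100? 2056 / 100 = 20.56 -> No
Divisible by 4 but not 100, so it IS a leap year

Yes


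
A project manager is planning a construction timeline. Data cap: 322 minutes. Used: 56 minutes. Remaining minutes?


Total budget: 322 minutes
Time used: 56 minutes
Remaining: 322 - 56 = 266 minutes
Percent used: 17.4%
Percent remaining: 82.6%

266


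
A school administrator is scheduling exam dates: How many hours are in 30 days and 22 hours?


Days: 30
Extra hours: 22
Hours per day: 24
Days to hours: 30 x 24 = 720
Total: 720 + 22 = 742

742


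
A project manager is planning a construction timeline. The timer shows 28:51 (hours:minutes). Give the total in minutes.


Hours: 28
Minutes: 51
Convert hours to minutes: 28 x 60 = 1680
Add remaining minutes: 1680 + 51 = 1731

1731


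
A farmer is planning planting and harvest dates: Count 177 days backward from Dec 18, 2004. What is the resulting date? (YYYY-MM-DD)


Start: 2004-12-18
Subtracting 177 days
Days already passed in December: 18
After going back through December: 159 more days to subtract
November 2004: 30 days, 129 remaining
October 2004: 31 days, 98 remaining
September 2004: 30 days, 68 remaining
August 2004: 31 days, 37 remaining
Result: 2004-06-24

2004-06-24


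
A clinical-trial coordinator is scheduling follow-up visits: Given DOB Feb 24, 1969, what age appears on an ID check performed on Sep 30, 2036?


Birth: 1969-02-24
Reference: 2036-09-30
Year difference: 2036 - 1969 = 67
Has birthday (02-24) occurred by 09-30? Yes
Age in full years: 67

67


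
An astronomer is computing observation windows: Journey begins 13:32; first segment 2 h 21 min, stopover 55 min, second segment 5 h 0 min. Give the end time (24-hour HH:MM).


Depart: 13:32
Leg 1: +141 min -> 15:53
Layover: +55 min -> 16:48
Leg 2: +300 min -> 21:48
Total travel: 496 minutes = 8h 16m
Arrival: 21:48

21:48


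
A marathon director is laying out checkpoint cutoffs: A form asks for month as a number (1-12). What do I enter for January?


Calendar month order:
1. January <--
2. February
January is month number 1

1


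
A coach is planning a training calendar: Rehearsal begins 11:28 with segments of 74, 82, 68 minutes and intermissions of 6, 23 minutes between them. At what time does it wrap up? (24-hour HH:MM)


Start: 11:28 = 688 min from midnight
  after task 1 (74 min): 12:42
  after break (6 min): 12:48
  after task 2 (82 min): 14:10
  after break (23 min): 14:33
  after task 3 (68 min): 15:41
Total elapsed: 253 minutes
End time: 15:41

15:41


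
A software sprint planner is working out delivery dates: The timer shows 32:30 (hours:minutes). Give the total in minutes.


Hours: 32
Minutes: 30
Convert hours to minutes: 32 x 60 = 1920
Add remaining minutes: 1920 + 30 = 1950

1950


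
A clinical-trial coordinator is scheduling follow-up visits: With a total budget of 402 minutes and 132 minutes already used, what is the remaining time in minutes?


Total budget: 402 minutes
Time used: 132 minutes
Remaining: 402 - 132 = 270 minutes
Percent used: 32.8%
Percent remaining: 67.2%

270


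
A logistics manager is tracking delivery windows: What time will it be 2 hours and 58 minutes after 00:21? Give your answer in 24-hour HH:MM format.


Start time: 00:21
Adding: 2 hours 58 minutes
Minutes: 21 + 58 = 79
Minute overflow: 79 >= 60, so carry 1 hour, minutes = 19
Hours: 0 + 2 + 1 = 3
Result: 03:19

03:19


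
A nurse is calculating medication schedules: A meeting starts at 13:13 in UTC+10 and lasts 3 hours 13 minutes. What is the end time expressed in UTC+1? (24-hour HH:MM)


Start: 13:13 in UTC+10
Step 1 - add duration:
  minutes: 13 + 13 = 26
  hours: 13 + 3 + 0 = 16
  end in UTC+10: 16:26
Step 2 - convert UTC+10 -> UTC+1:
  offset difference: 1 - (10) = -9 hours
  16 + (-9) = 7 -> mod 24 = 7
Result: 07:26 in UTC+1

07:26


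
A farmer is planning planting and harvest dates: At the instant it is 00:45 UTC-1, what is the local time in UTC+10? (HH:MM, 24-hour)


Local time: 00:45 at UTC-1 (offset -1h)
Target zone: UTC+10 (offset 10h)
Difference: 10 - (-1) = 11 hours
Calculation: 0 + (11) = 11
Result: 11:45

11:45


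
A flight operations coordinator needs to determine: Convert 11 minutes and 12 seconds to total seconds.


Minutes: 11
Extra seconds: 12
Seconds per minute: 60
Minutes to seconds: 11 x 60 = 660
Total: 660 + 12 = 672

672


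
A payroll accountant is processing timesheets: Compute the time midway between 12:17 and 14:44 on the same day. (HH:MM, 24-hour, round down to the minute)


Start time: 12:17 = 737 minutes from midnight
End time: 14:44 = 884 minutes from midnight
Sum: 737 + 884 = 1621
Midpoint: 1621 / 2 = 810 minutes
Convert: 810 / 60 = 13 hours, 30 minutes
Result: 13:30

13:30


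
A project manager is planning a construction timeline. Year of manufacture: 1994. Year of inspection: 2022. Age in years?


Birth year: 1994
Current year: 2022
Age = current year - birth year
Age = 2022 - 1994 = 28

28


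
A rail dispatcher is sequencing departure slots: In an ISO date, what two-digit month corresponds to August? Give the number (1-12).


Calendar month order:
7. July
8. August <--
9. September
August is month number 8

8


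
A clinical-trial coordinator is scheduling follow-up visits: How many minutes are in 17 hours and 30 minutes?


Hours: 17
Extra minutes: 30
Minutes per hour: 60
Hours to minutes: 17 x 60 = 1020
Total: 1020 + 30 = 1050

1050


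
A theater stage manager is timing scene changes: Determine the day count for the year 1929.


Year: 1929
Check leap year rules:
Divisible by 4? No
1929 is not a leap year
Days: 365

365


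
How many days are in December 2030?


Month: December
Year: 2030
December is a 31-day month
Total: 31 days

31


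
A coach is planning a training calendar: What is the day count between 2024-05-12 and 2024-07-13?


Start date: 2024-05-12
End date: 2024-07-13
May 2024: +20 days
Jun 2024: +30 days
Jul 2024: +12 days
Total: 62 days

62


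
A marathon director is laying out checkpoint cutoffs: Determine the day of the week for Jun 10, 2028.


Date: 2028-06-10
January 1, 2028 is a Saturday
Day of year: 162
Offset from Jan 1: 161 days
161 mod 7 = 0
Result: Saturday

Saturday


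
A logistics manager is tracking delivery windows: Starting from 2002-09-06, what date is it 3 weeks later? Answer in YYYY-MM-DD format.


Start: 2002-09-06
Weeks to add: 3
Convert to days: 3 x 7 = 21 days
Add 21 days to 2002-09-06
Result: 2002-09-27

2002-09-27


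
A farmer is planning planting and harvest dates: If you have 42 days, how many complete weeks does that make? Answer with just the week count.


Total days: 42
Days per week: 7
Division: 42 / 7 = 6 remainder 0
Complete weeks: 6
Remaining days: 0

6


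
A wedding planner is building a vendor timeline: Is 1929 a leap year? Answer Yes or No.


Year: 1929
Divisible by 4? 1929 / 4 = 482.25 -> No
Not divisible by 4, so NOT a leap year

No


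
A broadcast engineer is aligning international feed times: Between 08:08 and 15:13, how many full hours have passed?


Start: 08:08
End: 15:13
Hour difference: 15 - 8 = 7 hours
Minute difference: 13 - 8 = 5 minutes
Total minutes: 425
Complete hours: 425 / 60 = 7 (remainder 5)

7


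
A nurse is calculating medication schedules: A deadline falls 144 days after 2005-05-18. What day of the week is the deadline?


Start: 2005-05-18 (Wednesday)
Step 1 - find target date: add 144 days
  2005-05-18 + 144 days = 2005-10-09
Step 2 - day of week:
  144 mod 7 = 4
  Wednesday + 4 days -> Sunday
Result: Sunday (2005-10-09)

Sunday


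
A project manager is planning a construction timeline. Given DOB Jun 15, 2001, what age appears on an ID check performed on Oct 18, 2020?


Birth: 2001-06-15
Reference: 2020-10-18
Year difference: 2020 - 2001 = 19
Has birthday (06-15) occurred by 10-18? Yes
Age in full years: 19

19


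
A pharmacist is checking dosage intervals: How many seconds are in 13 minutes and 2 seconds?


Minutes: 13
Seconds: 2
Convert minutes to seconds: 13 x 60 = 780
Add remaining seconds: 780 + 2 = 782

782


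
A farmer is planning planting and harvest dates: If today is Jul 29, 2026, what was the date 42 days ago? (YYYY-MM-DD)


Start: 2026-07-29
Subtracting 42 days
Days already passed in July: 29
After going back through July: 13 more days to subtract
June 2026 has 30 days, need 13
Result: 2026-06-17

2026-06-17


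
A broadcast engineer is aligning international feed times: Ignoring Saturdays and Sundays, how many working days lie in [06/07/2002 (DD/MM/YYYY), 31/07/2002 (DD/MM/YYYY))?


Start: 2002-07-06 (Saturday)
End (exclusive): 2002-07-31 (Wednesday)
Total calendar days: 25
Full weeks: 25 // 7 = 3 -> 15 weekdays
Remaining 4 days starting on Saturday:
  Sat(-), Sun(-), Mon(w), Tue(w) -> 2 weekdays
Total business days: 15 + 2 = 17

17


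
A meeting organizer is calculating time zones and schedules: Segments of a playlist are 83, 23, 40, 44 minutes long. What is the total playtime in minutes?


Durations: 83, 23, 40, 44
Running sum: 83
+ 23 = 106
+ 40 = 146
+ 44 = 190
Total duration: 190 minutes
That is 3 hours and 10 minutes

190


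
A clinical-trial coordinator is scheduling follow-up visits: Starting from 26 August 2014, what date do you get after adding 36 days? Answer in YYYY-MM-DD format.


Start: 2014-08-26
Adding 36 days
Days remaining in August: 5
After August: 31 days still to add
September 2014: 30 days, 1 remaining
October 2014 has 31 days, need 1
Result: 2014-10-01

2014-10-01


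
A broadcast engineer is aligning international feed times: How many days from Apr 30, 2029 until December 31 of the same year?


Start: April 30, 2029
End: December 31, 2029
Days left in April: 0
May: 31
June: 30
July: 31
August: 31
... plus remaining months
Sum of remaining months: 245
Total: 0 + 245 = 245

245


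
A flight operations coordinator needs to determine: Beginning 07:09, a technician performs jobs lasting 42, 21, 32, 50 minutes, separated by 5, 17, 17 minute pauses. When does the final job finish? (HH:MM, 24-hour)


Start: 07:09 = 429 min from midnight
  after task 1 (42 min): 07:51
  after break (5 min): 07:56
  after task 2 (21 min): 08:17
  after break (17 min): 08:34
  after task 3 (32 min): 09:06
  after break (17 min): 09:23
  after task 4 (50 min): 10:13
Total elapsed: 184 minutes
End time: 10:13

10:13


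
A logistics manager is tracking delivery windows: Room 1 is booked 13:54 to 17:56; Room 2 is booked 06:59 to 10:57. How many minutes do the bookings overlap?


Interval A: [834, 1076] minutes from midnight
Interval B: [419, 657] minutes from midnight
Overlap start = max(834, 419) = 834
Overlap end = min(1076, 657) = 657
End <= start, so the intervals do not overlap: 0 minutes

0


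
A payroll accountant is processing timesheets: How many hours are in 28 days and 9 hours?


Days: 28
Extra hours: 9
Hours per day: 24
Days to hours: 28 x 24 = 672
Total: 672 + 9 = 681

681


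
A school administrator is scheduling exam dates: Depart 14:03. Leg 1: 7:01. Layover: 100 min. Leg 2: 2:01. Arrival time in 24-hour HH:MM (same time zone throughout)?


Depart: 14:03
Leg 1: +421 min -> 21:04
Layover: +100 min -> 22:44
Leg 2: +121 min -> 00:45
Total travel: 642 minutes = 10h 42m
Arrival: 00:45

00:45


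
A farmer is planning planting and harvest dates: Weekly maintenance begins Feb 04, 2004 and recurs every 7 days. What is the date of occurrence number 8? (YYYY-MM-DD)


First occurrence: 2004-02-04 (occurrence 1)
Each occurrence is 7 days after the previous.
Occurrence 8 is 7 weeks after the first.
7 weeks = 49 days
2004-02-04 + 49 days = 2004-03-24

2004-03-24


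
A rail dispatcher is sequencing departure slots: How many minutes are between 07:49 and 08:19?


Start time: 07:49 = 469 minutes from midnight
End time: 08:19 = 499 minutes from midnight
Difference: 499 - 469 = 30 minutes
That is 0 hours and 30 minutes

30


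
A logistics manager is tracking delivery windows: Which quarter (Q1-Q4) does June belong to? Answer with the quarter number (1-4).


Month: June (month 6)
Q1: January-March (months 1-3)
Q2: April-June (months 4-6)
Q3: July-September (months 7-9)
Q4: October-December (months 10-12)
Month 6 falls in Q2

2


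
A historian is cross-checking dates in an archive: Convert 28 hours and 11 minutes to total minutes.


Hours: 28
Extra minutes: 11
Minutes per hour: 60
Hours to minutes: 28 x 60 = 1680
Total: 1680 + 11 = 1691

1691


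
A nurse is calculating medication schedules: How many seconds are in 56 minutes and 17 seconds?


Minutes: 56
Extra seconds: 17
Seconds per minute: 60
Minutes to seconds: 56 x 60 = 3360
Total: 3360 + 17 = 3377

3377


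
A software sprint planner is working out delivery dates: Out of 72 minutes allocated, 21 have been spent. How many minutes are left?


Total budget: 72 minutes
Time used: 21 minutes
Remaining: 72 - 21 = 51 minutes
Percent used: 29.2%
Percent remaining: 70.8%

51


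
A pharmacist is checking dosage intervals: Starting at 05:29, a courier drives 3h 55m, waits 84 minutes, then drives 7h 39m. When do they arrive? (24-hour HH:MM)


Depart: 05:29
Leg 1: +235 min -> 09:24
Layover: +84 min -> 10:48
Leg 2: +459 min -> 18:27
Total travel: 778 minutes = 12h 58m
Arrival: 18:27

18:27


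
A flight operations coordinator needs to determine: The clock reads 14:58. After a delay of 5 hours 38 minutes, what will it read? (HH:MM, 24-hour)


Start time: 14:58
Adding: 5 hours 38 minutes
Minutes: 58 + 38 = 96
Minute overflow: 96 >= 60, so carry 1 hour, minutes = 36
Hours: 14 + 5 + 1 = 20
Result: 20:36

20:36


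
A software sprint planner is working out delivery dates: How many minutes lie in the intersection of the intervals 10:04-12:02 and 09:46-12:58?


Interval A: [604, 722] minutes from midnight
Interval B: [586, 778] minutes from midnight
Overlap start = max(604, 586) = 604
Overlap end = min(722, 778) = 722
Overlap = 722 - 604 = 118 minutes

118


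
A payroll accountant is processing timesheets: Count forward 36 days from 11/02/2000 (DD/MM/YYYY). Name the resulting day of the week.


Start: 2000-02-11 (Friday)
Step 1 - find target date: add 36 days
  2000-02-11 + 36 days = 2000-03-18
Step 2 - day of week:
  36 mod 7 = 1
  Friday + 1 days -> Saturday
Result: Saturday (2000-03-18)

Saturday


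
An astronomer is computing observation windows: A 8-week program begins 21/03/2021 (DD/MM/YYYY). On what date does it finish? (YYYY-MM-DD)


Start: 2021-03-21
Weeks to add: 8
Convert to days: 8 x 7 = 56 days
Add 56 days to 2021-03-21
Result: 2021-05-16

2021-05-16


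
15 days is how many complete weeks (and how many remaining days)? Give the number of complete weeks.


Total days: 15
Days per week: 7
Division: 15 / 7 = 2 remainder 1
Complete weeks: 2
Remaining days: 1

2


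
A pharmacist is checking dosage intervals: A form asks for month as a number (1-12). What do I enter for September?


Calendar month order:
8. August
9. September <--
10. October
September is month number 9

9


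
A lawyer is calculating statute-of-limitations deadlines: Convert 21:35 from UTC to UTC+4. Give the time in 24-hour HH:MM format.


Local time: 21:35 at UTC (offset 0h)
Target zone: UTC+4 (offset 4h)
Difference: 4 - (0) = 4 hours
Calculation: 21 + (4) = 25
Wraparound: (25) mod 24 = 1
Result: 01:35

01:35


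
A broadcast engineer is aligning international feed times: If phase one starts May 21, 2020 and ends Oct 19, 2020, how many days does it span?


Start date: 2020-05-21
End date: 2020-10-19
May 2020: +11 days
Jun 2020: +30 days
Jul 2020: +31 days
... (3 more months)
Total: 151 days

151


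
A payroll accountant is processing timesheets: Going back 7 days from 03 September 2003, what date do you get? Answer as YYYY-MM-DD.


Start: 2003-09-03
Subtracting 7 days
Days already passed in September: 3
After going back through September: 4 more days to subtract
August 2003 has 31 days, need 4
Result: 2003-08-27

2003-08-27


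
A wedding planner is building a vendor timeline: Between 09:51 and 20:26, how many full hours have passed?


Start: 09:51
End: 20:26
Hour difference: 20 - 9 = 11 hours
Minute difference: 26 - 51 = -25 minutes
Total minutes: 635
Complete hours: 635 / 60 = 10 (remainder 35)

10


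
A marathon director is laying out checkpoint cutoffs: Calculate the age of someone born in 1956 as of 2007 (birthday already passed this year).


Birth year: 1956
Current year: 2007
Age = current year - birth year
Age = 2007 - 1956 = 51

51


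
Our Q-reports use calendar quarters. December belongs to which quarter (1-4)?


Month: December (month 12)
Q1: January-March (months 1-3)
Q2: April-June (months 4-6)
Q3: July-September (months 7-9)
Q4: October-December (months 10-12)
Month 12 falls in Q4

4


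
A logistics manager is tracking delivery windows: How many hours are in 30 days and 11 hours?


Days: 30
Extra hours: 11
Hours per day: 24
Days to hours: 30 x 24 = 720
Total: 720 + 11 = 731

731


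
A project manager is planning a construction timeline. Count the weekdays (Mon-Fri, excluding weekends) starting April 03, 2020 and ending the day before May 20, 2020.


Start: 2020-04-03 (Friday)
End (exclusive): 2020-05-20 (Wednesday)
Total calendar days: 47
Full weeks: 47 // 7 = 6 -> 30 weekdays
Remaining 5 days starting on Friday:
  Fri(w), Sat(-), Sun(-), Mon(w), Tue(w) -> 3 weekdays
Total business days: 30 + 3 = 33

33


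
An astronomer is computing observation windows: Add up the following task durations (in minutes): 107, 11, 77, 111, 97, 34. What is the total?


Durations: 107, 11, 77, 111, 97, 34
Running sum: 107
+ 11 = 118
+ 77 = 195
+ 111 = 306
+ 97 = 403
+ 34 = 437
Total duration: 437 minutes
That is 7 hours and 17 minutes

437


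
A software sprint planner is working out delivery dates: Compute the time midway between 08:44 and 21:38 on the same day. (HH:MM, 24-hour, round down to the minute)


Start time: 08:44 = 524 minutes from midnight
End time: 21:38 = 1298 minutes from midnight
Sum: 524 + 1298 = 1822
Midpoint: 1822 / 2 = 911 minutes
Convert: 911 / 60 = 15 hours, 11 minutes
Result: 15:11

15:11


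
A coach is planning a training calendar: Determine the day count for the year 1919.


Year: 1919
Check leap year rules:
Divisible by 4? No
1919 is not a leap year
Days: 365

365


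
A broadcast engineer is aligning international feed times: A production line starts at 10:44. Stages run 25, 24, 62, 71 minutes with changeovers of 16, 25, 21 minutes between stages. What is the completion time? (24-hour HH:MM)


Start: 10:44 = 644 min from midnight
  after task 1 (25 min): 11:09
  after break (16 min): 11:25
  after task 2 (24 min): 11:49
  after break (25 min): 12:14
  after task 3 (62 min): 13:16
  after break (21 min): 13:37
  after task 4 (71 min): 14:48
Total elapsed: 244 minutes
End time: 14:48

14:48


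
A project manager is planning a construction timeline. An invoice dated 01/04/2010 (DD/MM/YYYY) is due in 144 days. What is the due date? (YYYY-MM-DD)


Start: 2010-04-01
Adding 144 days
Days remaining in April: 29
After April: 115 days still to add
May 2010: 31 days, 84 remaining
June 2010: 30 days, 54 remaining
July 2010: 31 days, 23 remaining
August 2010 has 31 days, need 23
Result: 2010-08-23

2010-08-23


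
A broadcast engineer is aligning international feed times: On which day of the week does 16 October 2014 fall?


Date: 2014-10-16
January 1, 2014 is a Wednesday
Day of year: 289
Offset from Jan 1: 288 days
288 mod 7 = 1
Result: Thursday

Thursday


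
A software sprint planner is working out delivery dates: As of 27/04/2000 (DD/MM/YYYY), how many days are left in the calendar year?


Start: April 27, 2000
End: December 31, 2000
Days left in April: 3
May: 31
June: 30
July: 31
August: 31
... plus remaining months
Sum of remaining months: 245
Total: 3 + 245 = 248

248


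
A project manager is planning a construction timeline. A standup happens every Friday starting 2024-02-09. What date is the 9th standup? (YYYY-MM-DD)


First occurrence: 2024-02-09 (occurrence 1)
Each occurrence is 7 days after the previous.
Occurrence 9 is 8 weeks after the first.
8 weeks = 56 days
2024-02-09 + 56 days = 2024-04-05

2024-04-05


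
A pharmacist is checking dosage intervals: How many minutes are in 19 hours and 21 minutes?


Hours: 19
Minutes: 21
Convert hours to minutes: 19 x 60 = 1140
Add remaining minutes: 1140 + 21 = 1161

1161


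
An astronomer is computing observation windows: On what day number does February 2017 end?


Month: February
Year: 2017
2017 is not a leap year
February has 28 days
Total: 28 days

28


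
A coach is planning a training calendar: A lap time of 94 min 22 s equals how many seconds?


Minutes: 94
Seconds: 22
Convert minutes to seconds: 94 x 60 = 5640
Add remaining seconds: 5640 + 22 = 5662

5662


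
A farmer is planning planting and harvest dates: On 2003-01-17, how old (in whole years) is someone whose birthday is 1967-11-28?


Birth: 1967-11-28
Reference: 2003-01-17
Year difference: 2003 - 1967 = 36
Has birthday (11-28) occurred by 01-17? No
Birthday not yet reached this year -> subtract 1
Age in full years: 35

35


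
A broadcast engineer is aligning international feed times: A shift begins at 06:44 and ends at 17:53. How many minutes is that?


Start time: 06:44 = 404 minutes from midnight
End time: 17:53 = 1073 minutes from midnight
Difference: 1073 - 404 = 669 minutes
That is 11 hours and 9 minutes

669


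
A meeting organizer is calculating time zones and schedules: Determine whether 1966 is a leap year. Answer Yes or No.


Year: 1966
Divisible by 4? 1966 / 4 = 491.5 -> No
Not divisible by 4, so NOT a leap year

No


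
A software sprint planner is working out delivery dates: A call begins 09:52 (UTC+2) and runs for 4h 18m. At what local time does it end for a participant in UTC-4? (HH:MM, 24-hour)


Start: 09:52 in UTC+2
Step 1 - add duration:
  minutes: 52 + 18 = 70 (carry 1h)
  hours: 9 + 4 + 1 = 14
  end in UTC+2: 14:10
Step 2 - convert UTC+2 -> UTC-4:
  offset difference: -4 - (2) = -6 hours
  14 + (-6) = 8 -> mod 24 = 8
Result: 08:10 in UTC-4

08:10


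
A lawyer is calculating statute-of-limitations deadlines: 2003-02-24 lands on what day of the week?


Date: 2003-02-24
January 1, 2003 is a Wednesday
Day of year: 55
Offset from Jan 1: 54 days
54 mod 7 = 5
Result: Monday

Monday


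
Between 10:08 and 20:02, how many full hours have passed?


Start: 10:08
End: 20:02
Hour difference: 20 - 10 = 10 hours
Minute difference: 2 - 8 = -6 minutes
Total minutes: 594
Complete hours: 594 / 60 = 9 (remainder 54)

9


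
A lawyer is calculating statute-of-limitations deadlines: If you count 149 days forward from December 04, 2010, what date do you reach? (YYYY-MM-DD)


Start: 2010-12-04
Adding 149 days
Days remaining in December: 27
After December: 122 days still to add
January 2011: 31 days, 91 remaining
February 2011: 28 days, 63 remaining
March 2011: 31 days, 32 remaining
April 2011: 30 days, 2 remaining
Result: 2011-05-02

2011-05-02


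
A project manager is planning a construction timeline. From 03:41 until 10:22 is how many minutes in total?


Start time: 03:41 = 221 minutes from midnight
End time: 10:22 = 622 minutes from midnight
Difference: 622 - 221 = 401 minutes
That is 6 hours and 41 minutes

401


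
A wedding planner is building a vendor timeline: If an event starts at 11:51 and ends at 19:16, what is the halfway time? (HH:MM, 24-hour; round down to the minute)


Start time: 11:51 = 711 minutes from midnight
End time: 19:16 = 1156 minutes from midnight
Sum: 711 + 1156 = 1867
Midpoint: 1867 / 2 = 933 minutes
Convert: 933 / 60 = 15 hours, 33 minutes
Result: 15:33

15:33
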